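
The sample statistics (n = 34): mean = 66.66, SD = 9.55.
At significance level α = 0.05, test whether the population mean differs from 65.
One-sample t-test:
H₀: μ = 65
H₁: μ ≠ 65
df = n - 1 = 33
t = (x̄ - μ₀) / (s/√n) = (66.66 - 65) / (9.55/√34) = 1.014
p-value = 0.3182

Since p-value > α = 0.05, we fail to reject H₀.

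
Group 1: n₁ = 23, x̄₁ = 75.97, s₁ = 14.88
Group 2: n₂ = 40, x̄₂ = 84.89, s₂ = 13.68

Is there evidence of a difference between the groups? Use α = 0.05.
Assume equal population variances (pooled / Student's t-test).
Student's two-sample t-test (equal variances):
H₀: μ₁ = μ₂
H₁: μ₁ ≠ μ₂
df = n₁ + n₂ - 2 = 61
Pooled variance s_p² = [(n₁-1)s₁² + (n₂-1)s₂²] / (n₁ + n₂ - 2) = [(22)(14.88²) + (39)(13.68²)] / 61 = 199.5028
SE = √(s_p²(1/n₁ + 1/n₂)) = √(199.5028 × (1/23 + 1/40)) = 3.6962
t = (x̄₁ - x̄₂) / SE = (75.97 - 84.89) / 3.6962 = -8.92 / 3.6962 = -2.413
p-value = 0.0188

Since p-value < α = 0.05, we reject H₀.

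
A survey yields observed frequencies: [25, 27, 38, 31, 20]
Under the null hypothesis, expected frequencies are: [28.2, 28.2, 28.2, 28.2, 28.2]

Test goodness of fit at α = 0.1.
Chi-square goodness of fit test:
H₀: observed counts match expected distribution
H₁: observed counts differ from expected distribution
df = k - 1 = 4
χ² = Σ(O - E)²/E
   = (25 - 28.2)²/28.2 + (27 - 28.2)²/28.2 + (38 - 28.2)²/28.2 + (31 - 28.2)²/28.2 + (20 - 28.2)²/28.2
   = 0.363 + 0.051 + 3.406 + 0.278 + 2.384
   = 6.48
p-value = 0.1659

Since p-value > α = 0.1, we fail to reject H₀.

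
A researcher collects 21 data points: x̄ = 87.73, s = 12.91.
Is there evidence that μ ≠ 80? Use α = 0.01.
One-sample t-test:
H₀: μ = 80
H₁: μ ≠ 80
df = n - 1 = 20
t = (x̄ - μ₀) / (s/√n) = (87.73 - 80) / (12.91/√21) = 2.744
p-value = 0.0125

Since p-value > α = 0.01, we fail to reject H₀.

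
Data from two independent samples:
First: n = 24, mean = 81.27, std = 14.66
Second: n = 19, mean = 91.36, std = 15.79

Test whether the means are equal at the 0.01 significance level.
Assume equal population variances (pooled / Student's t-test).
Student's two-sample t-test (equal variances):
H₀: μ₁ = μ₂
H₁: μ₁ ≠ μ₂
df = n₁ + n₂ - 2 = 41
Pooled variance s_p² = [(n₁-1)s₁² + (n₂-1)s₂²] / (n₁ + n₂ - 2) = [(23)(14.66²) + (18)(15.79²)] / 41 = 230.0218
SE = √(s_p²(1/n₁ + 1/n₂)) = √(230.0218 × (1/24 + 1/19)) = 4.6573
t = (x̄₁ - x̄₂) / SE = (81.27 - 91.36) / 4.6573 = -10.09 / 4.6573 = -2.166
p-value = 0.0361

Since p-value > α = 0.01, we fail to reject H₀.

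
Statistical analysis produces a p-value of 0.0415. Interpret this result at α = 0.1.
Since p = 0.0415 < α = 0.1, reject H₀.
There is sufficient evidence to reject the null hypothesis; the result is statistically significant at the 0.1 level.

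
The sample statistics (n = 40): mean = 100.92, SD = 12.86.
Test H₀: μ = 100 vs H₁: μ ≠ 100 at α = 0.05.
One-sample t-test:
H₀: μ = 100
H₁: μ ≠ 100
df = n - 1 = 39
t = (x̄ - μ₀) / (s/√n) = (100.92 - 100) / (12.86/√40) = 0.452
p-value = 0.6534

Since p-value > α = 0.05, we fail to reject H₀.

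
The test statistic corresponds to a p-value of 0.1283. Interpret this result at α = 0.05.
Since p = 0.1283 > α = 0.05, fail to reject H₀.
There is insufficient evidence to reject the null hypothesis; the result is not statistically significant at the 0.05 level.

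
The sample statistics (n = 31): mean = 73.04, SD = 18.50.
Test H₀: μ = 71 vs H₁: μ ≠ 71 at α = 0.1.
One-sample t-test:
H₀: μ = 71
H₁: μ ≠ 71
df = n - 1 = 30
t = (x̄ - μ₀) / (s/√n) = (73.04 - 71) / (18.50/√31) = 0.614
p-value = 0.5439

Since p-value > α = 0.1, we fail to reject H₀.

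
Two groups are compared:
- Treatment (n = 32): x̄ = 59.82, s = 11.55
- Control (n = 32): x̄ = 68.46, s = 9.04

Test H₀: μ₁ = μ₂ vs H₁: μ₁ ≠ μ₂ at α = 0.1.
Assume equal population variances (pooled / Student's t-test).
Student's two-sample t-test (equal variances):
H₀: μ₁ = μ₂
H₁: μ₁ ≠ μ₂
df = n₁ + n₂ - 2 = 62
Pooled variance s_p² = [(n₁-1)s₁² + (n₂-1)s₂²] / (n₁ + n₂ - 2) = [(31)(11.55²) + (31)(9.04²)] / 62 = 107.5620
SE = √(s_p²(1/n₁ + 1/n₂)) = √(107.5620 × (1/32 + 1/32)) = 2.5928
t = (x̄₁ - x̄₂) / SE = (59.82 - 68.46) / 2.5928 = -8.64 / 2.5928 = -3.332
p-value = 0.0015

Since p-value < α = 0.1, we reject H₀.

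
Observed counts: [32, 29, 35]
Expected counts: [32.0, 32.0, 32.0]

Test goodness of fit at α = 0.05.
Chi-square goodness of fit test:
H₀: observed counts match expected distribution
H₁: observed counts differ from expected distribution
df = k - 1 = 2
χ² = Σ(O - E)²/E
   = (32 - 32.0)²/32.0 + (29 - 32.0)²/32.0 + (35 - 32.0)²/32.0
   = 0.000 + 0.281 + 0.281
   = 0.56
p-value = 0.7548

Since p-value > α = 0.05, we fail to reject H₀.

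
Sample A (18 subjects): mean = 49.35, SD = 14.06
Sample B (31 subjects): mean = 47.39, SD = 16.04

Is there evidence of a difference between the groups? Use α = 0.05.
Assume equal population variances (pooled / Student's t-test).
Student's two-sample t-test (equal variances):
H₀: μ₁ = μ₂
H₁: μ₁ ≠ μ₂
df = n₁ + n₂ - 2 = 47
Pooled variance s_p² = [(n₁-1)s₁² + (n₂-1)s₂²] / (n₁ + n₂ - 2) = [(17)(14.06²) + (30)(16.04²)] / 47 = 235.7249
SE = √(s_p²(1/n₁ + 1/n₂)) = √(235.7249 × (1/18 + 1/31)) = 4.5497
t = (x̄₁ - x̄₂) / SE = (49.35 - 47.39) / 4.5497 = 1.96 / 4.5497 = 0.431
p-value = 0.6686

Since p-value > α = 0.05, we fail to reject H₀.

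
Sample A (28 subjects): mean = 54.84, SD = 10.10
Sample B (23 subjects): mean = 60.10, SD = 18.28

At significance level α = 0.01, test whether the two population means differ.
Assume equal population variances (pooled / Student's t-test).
Student's two-sample t-test (equal variances):
H₀: μ₁ = μ₂
H₁: μ₁ ≠ μ₂
df = n₁ + n₂ - 2 = 49
Pooled variance s_p² = [(n₁-1)s₁² + (n₂-1)s₂²] / (n₁ + n₂ - 2) = [(27)(10.10²) + (22)(18.28²)] / 49 = 206.2399
SE = √(s_p²(1/n₁ + 1/n₂)) = √(206.2399 × (1/28 + 1/23)) = 4.0414
t = (x̄₁ - x̄₂) / SE = (54.84 - 60.10) / 4.0414 = -5.26 / 4.0414 = -1.302
p-value = 0.1992

Since p-value > α = 0.01, we fail to reject H₀.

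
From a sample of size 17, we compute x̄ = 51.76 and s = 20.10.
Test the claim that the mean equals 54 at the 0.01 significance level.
One-sample t-test:
H₀: μ = 54
H₁: μ ≠ 54
df = n - 1 = 16
t = (x̄ - μ₀) / (s/√n) = (51.76 - 54) / (20.10/√17) = -0.459
p-value = 0.6521

Since p-value > α = 0.01, we fail to reject H₀.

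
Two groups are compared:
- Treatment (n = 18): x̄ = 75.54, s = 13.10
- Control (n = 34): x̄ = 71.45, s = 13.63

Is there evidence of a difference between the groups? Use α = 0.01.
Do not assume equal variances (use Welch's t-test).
Welch's two-sample t-test:
H₀: μ₁ = μ₂
H₁: μ₁ ≠ μ₂
s₁²/n₁ = 13.10²/18 = 9.5339,  s₂²/n₂ = 13.63²/34 = 5.4640
SE = √(s₁²/n₁ + s₂²/n₂) = √(9.5339 + 5.4640) = 3.8727
df (Welch-Satterthwaite) = (s₁²/n₁ + s₂²/n₂)² / [(s₁²/n₁)²/(n₁-1) + (s₂²/n₂)²/(n₂-1)] ≈ 35.98
t = (x̄₁ - x̄₂) / SE = (75.54 - 71.45) / 3.8727 = 4.09 / 3.8727 = 1.056
p-value = 0.2980

Since p-value > α = 0.01, we fail to reject H₀.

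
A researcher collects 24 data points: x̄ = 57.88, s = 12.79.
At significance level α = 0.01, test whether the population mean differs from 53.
One-sample t-test:
H₀: μ = 53
H₁: μ ≠ 53
df = n - 1 = 23
t = (x̄ - μ₀) / (s/√n) = (57.88 - 53) / (12.79/√24) = 1.869
p-value = 0.0744

Since p-value > α = 0.01, we fail to reject H₀.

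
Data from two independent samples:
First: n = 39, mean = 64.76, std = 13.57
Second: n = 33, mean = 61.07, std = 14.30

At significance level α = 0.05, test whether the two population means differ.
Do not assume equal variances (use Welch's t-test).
Welch's two-sample t-test:
H₀: μ₁ = μ₂
H₁: μ₁ ≠ μ₂
s₁²/n₁ = 13.57²/39 = 4.7217,  s₂²/n₂ = 14.30²/33 = 6.1967
SE = √(s₁²/n₁ + s₂²/n₂) = √(4.7217 + 6.1967) = 3.3043
df (Welch-Satterthwaite) = (s₁²/n₁ + s₂²/n₂)² / [(s₁²/n₁)²/(n₁-1) + (s₂²/n₂)²/(n₂-1)] ≈ 66.72
t = (x̄₁ - x̄₂) / SE = (64.76 - 61.07) / 3.3043 = 3.69 / 3.3043 = 1.117
p-value = 0.2681

Since p-value > α = 0.05, we fail to reject H₀.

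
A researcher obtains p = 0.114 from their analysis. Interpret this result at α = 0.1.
Since p = 0.114 > α = 0.1, fail to reject H₀.
There is insufficient evidence to reject the null hypothesis; the result is not statistically significant at the 0.1 level.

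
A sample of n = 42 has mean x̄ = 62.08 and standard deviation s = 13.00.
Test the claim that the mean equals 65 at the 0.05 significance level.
One-sample t-test:
H₀: μ = 65
H₁: μ ≠ 65
df = n - 1 = 41
t = (x̄ - μ₀) / (s/√n) = (62.08 - 65) / (13.00/√42) = -1.456
p-value = 0.1531

Since p-value > α = 0.05, we fail to reject H₀.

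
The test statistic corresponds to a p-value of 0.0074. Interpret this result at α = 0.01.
Since p = 0.0074 < α = 0.01, reject H₀.
There is sufficient evidence to reject the null hypothesis; the result is statistically significant at the 0.01 level.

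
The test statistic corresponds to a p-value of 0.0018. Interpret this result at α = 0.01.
Since p = 0.0018 < α = 0.01, reject H₀.
There is sufficient evidence to reject the null hypothesis; the result is statistically significant at the 0.01 level.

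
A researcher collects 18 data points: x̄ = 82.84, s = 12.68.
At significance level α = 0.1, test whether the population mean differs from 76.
One-sample t-test:
H₀: μ = 76
H₁: μ ≠ 76
df = n - 1 = 17
t = (x̄ - μ₀) / (s/√n) = (82.84 - 76) / (12.68/√18) = 2.289
p-value = 0.0352

Since p-value < α = 0.1, we reject H₀.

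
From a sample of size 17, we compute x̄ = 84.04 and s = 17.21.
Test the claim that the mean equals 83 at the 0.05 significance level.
One-sample t-test:
H₀: μ = 83
H₁: μ ≠ 83
df = n - 1 = 16
t = (x̄ - μ₀) / (s/√n) = (84.04 - 83) / (17.21/√17) = 0.249
p-value = 0.8064

Since p-value > α = 0.05, we fail to reject H₀.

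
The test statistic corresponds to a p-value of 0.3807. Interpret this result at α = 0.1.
Since p = 0.3807 > α = 0.1, fail to reject H₀.
There is insufficient evidence to reject the null hypothesis; the result is not statistically significant at the 0.1 level.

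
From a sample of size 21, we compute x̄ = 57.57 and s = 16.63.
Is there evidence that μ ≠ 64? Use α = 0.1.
One-sample t-test:
H₀: μ = 64
H₁: μ ≠ 64
df = n - 1 = 20
t = (x̄ - μ₀) / (s/√n) = (57.57 - 64) / (16.63/√21) = -1.772
p-value = 0.0917

Since p-value < α = 0.1, we reject H₀.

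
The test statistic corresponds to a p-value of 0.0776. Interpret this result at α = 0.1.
Since p = 0.0776 < α = 0.1, reject H₀.
There is sufficient evidence to reject the null hypothesis; the result is statistically significant at the 0.1 level.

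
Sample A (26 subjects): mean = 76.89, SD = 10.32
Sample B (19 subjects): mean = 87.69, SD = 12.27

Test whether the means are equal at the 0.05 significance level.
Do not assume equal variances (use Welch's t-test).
Welch's two-sample t-test:
H₀: μ₁ = μ₂
H₁: μ₁ ≠ μ₂
s₁²/n₁ = 10.32²/26 = 4.0962,  s₂²/n₂ = 12.27²/19 = 7.9238
SE = √(s₁²/n₁ + s₂²/n₂) = √(4.0962 + 7.9238) = 3.4670
df (Welch-Satterthwaite) = (s₁²/n₁ + s₂²/n₂)² / [(s₁²/n₁)²/(n₁-1) + (s₂²/n₂)²/(n₂-1)] ≈ 34.74
t = (x̄₁ - x̄₂) / SE = (76.89 - 87.69) / 3.4670 = -10.80 / 3.4670 = -3.115
p-value = 0.0037

Since p-value < α = 0.05, we reject H₀.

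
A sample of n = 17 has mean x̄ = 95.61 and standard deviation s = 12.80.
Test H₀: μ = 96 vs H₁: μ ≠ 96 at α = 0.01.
One-sample t-test:
H₀: μ = 96
H₁: μ ≠ 96
df = n - 1 = 16
t = (x̄ - μ₀) / (s/√n) = (95.61 - 96) / (12.80/√17) = -0.126
p-value = 0.9016

Since p-value > α = 0.01, we fail to reject H₀.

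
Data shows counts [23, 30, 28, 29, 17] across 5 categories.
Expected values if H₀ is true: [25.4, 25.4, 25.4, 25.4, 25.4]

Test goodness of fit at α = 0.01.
Chi-square goodness of fit test:
H₀: observed counts match expected distribution
H₁: observed counts differ from expected distribution
df = k - 1 = 4
χ² = Σ(O - E)²/E
   = (23 - 25.4)²/25.4 + (30 - 25.4)²/25.4 + (28 - 25.4)²/25.4 + (29 - 25.4)²/25.4 + (17 - 25.4)²/25.4
   = 0.227 + 0.833 + 0.266 + 0.510 + 2.778
   = 4.61
p-value = 0.3292

Since p-value > α = 0.01, we fail to reject H₀.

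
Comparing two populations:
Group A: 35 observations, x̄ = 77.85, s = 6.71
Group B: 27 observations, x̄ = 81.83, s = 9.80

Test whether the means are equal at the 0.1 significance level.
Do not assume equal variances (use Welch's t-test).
Welch's two-sample t-test:
H₀: μ₁ = μ₂
H₁: μ₁ ≠ μ₂
s₁²/n₁ = 6.71²/35 = 1.2864,  s₂²/n₂ = 9.80²/27 = 3.5570
SE = √(s₁²/n₁ + s₂²/n₂) = √(1.2864 + 3.5570) = 2.2008
df (Welch-Satterthwaite) = (s₁²/n₁ + s₂²/n₂)² / [(s₁²/n₁)²/(n₁-1) + (s₂²/n₂)²/(n₂-1)] ≈ 43.82
t = (x̄₁ - x̄₂) / SE = (77.85 - 81.83) / 2.2008 = -3.98 / 2.2008 = -1.808
p-value = 0.0774

Since p-value < α = 0.1, we reject H₀.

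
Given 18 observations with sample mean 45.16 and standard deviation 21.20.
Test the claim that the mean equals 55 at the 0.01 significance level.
One-sample t-test:
H₀: μ = 55
H₁: μ ≠ 55
df = n - 1 = 17
t = (x̄ - μ₀) / (s/√n) = (45.16 - 55) / (21.20/√18) = -1.969
p-value = 0.0654

Since p-value > α = 0.01, we fail to reject H₀.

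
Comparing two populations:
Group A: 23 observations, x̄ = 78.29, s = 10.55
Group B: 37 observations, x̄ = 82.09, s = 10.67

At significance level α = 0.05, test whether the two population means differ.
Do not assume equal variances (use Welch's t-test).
Welch's two-sample t-test:
H₀: μ₁ = μ₂
H₁: μ₁ ≠ μ₂
s₁²/n₁ = 10.55²/23 = 4.8392,  s₂²/n₂ = 10.67²/37 = 3.0770
SE = √(s₁²/n₁ + s₂²/n₂) = √(4.8392 + 3.0770) = 2.8136
df (Welch-Satterthwaite) = (s₁²/n₁ + s₂²/n₂)² / [(s₁²/n₁)²/(n₁-1) + (s₂²/n₂)²/(n₂-1)] ≈ 47.21
t = (x̄₁ - x̄₂) / SE = (78.29 - 82.09) / 2.8136 = -3.80 / 2.8136 = -1.351
p-value = 0.1833

Since p-value > α = 0.05, we fail to reject H₀.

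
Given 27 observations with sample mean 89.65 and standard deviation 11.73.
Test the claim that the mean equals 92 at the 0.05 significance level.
One-sample t-test:
H₀: μ = 92
H₁: μ ≠ 92
df = n - 1 = 26
t = (x̄ - μ₀) / (s/√n) = (89.65 - 92) / (11.73/√27) = -1.041
p-value = 0.3075

Since p-value > α = 0.05, we fail to reject H₀.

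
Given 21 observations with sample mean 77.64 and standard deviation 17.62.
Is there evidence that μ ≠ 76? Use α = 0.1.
One-sample t-test:
H₀: μ = 76
H₁: μ ≠ 76
df = n - 1 = 20
t = (x̄ - μ₀) / (s/√n) = (77.64 - 76) / (17.62/√21) = 0.427
p-value = 0.6743

Since p-value > α = 0.1, we fail to reject H₀.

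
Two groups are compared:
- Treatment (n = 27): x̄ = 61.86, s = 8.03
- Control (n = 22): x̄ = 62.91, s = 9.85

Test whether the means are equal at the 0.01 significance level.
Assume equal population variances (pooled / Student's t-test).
Student's two-sample t-test (equal variances):
H₀: μ₁ = μ₂
H₁: μ₁ ≠ μ₂
df = n₁ + n₂ - 2 = 47
Pooled variance s_p² = [(n₁-1)s₁² + (n₂-1)s₂²] / (n₁ + n₂ - 2) = [(26)(8.03²) + (21)(9.85²)] / 47 = 79.0208
SE = √(s_p²(1/n₁ + 1/n₂)) = √(79.0208 × (1/27 + 1/22)) = 2.5531
t = (x̄₁ - x̄₂) / SE = (61.86 - 62.91) / 2.5531 = -1.05 / 2.5531 = -0.411
p-value = 0.6828

Since p-value > α = 0.01, we fail to reject H₀.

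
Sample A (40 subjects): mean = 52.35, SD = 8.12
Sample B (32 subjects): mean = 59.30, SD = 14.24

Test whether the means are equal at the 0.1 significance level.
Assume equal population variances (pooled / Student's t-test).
Student's two-sample t-test (equal variances):
H₀: μ₁ = μ₂
H₁: μ₁ ≠ μ₂
df = n₁ + n₂ - 2 = 70
Pooled variance s_p² = [(n₁-1)s₁² + (n₂-1)s₂²] / (n₁ + n₂ - 2) = [(39)(8.12²) + (31)(14.24²)] / 70 = 126.5364
SE = √(s_p²(1/n₁ + 1/n₂)) = √(126.5364 × (1/40 + 1/32)) = 2.6679
t = (x̄₁ - x̄₂) / SE = (52.35 - 59.30) / 2.6679 = -6.95 / 2.6679 = -2.605
p-value = 0.0112

Since p-value < α = 0.1, we reject H₀.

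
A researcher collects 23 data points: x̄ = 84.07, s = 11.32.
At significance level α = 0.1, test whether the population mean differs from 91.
One-sample t-test:
H₀: μ = 91
H₁: μ ≠ 91
df = n - 1 = 22
t = (x̄ - μ₀) / (s/√n) = (84.07 - 91) / (11.32/√23) = -2.936
p-value = 0.0076

Since p-value < α = 0.1, we reject H₀.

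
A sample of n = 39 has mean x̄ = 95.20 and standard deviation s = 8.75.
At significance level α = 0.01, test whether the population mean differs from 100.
One-sample t-test:
H₀: μ = 100
H₁: μ ≠ 100
df = n - 1 = 38
t = (x̄ - μ₀) / (s/√n) = (95.20 - 100) / (8.75/√39) = -3.426
p-value = 0.0015

Since p-value < α = 0.01, we reject H₀.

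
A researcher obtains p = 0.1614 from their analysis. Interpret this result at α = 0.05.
Since p = 0.1614 > α = 0.05, fail to reject H₀.
There is insufficient evidence to reject the null hypothesis; the result is not statistically significant at the 0.05 level.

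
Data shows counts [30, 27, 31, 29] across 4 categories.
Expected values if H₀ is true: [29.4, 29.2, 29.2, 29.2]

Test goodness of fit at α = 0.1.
Chi-square goodness of fit test:
H₀: observed counts match expected distribution
H₁: observed counts differ from expected distribution
df = k - 1 = 3
χ² = Σ(O - E)²/E
   = (30 - 29.4)²/29.4 + (27 - 29.2)²/29.2 + (31 - 29.2)²/29.2 + (29 - 29.2)²/29.2
   = 0.012 + 0.166 + 0.111 + 0.001
   = 0.29
p-value = 0.9618

Since p-value > α = 0.1, we fail to reject H₀.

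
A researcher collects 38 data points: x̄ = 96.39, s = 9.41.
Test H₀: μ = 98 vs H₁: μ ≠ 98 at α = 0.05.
One-sample t-test:
H₀: μ = 98
H₁: μ ≠ 98
df = n - 1 = 37
t = (x̄ - μ₀) / (s/√n) = (96.39 - 98) / (9.41/√38) = -1.055
p-value = 0.2984

Since p-value > α = 0.05, we fail to reject H₀.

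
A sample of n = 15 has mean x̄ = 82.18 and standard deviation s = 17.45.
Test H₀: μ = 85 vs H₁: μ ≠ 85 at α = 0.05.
One-sample t-test:
H₀: μ = 85
H₁: μ ≠ 85
df = n - 1 = 14
t = (x̄ - μ₀) / (s/√n) = (82.18 - 85) / (17.45/√15) = -0.626
p-value = 0.5415

Since p-value > α = 0.05, we fail to reject H₀.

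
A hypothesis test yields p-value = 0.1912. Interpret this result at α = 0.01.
Since p = 0.1912 > α = 0.01, fail to reject H₀.
There is insufficient evidence to reject the null hypothesis; the result is not statistically significant at the 0.01 level.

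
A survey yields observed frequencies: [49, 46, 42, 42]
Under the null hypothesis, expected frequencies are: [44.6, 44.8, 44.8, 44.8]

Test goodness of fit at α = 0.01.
Chi-square goodness of fit test:
H₀: observed counts match expected distribution
H₁: observed counts differ from expected distribution
df = k - 1 = 3
χ² = Σ(O - E)²/E
   = (49 - 44.6)²/44.6 + (46 - 44.8)²/44.8 + (42 - 44.8)²/44.8 + (42 - 44.8)²/44.8
   = 0.434 + 0.032 + 0.175 + 0.175
   = 0.82
p-value = 0.8456

Since p-value > α = 0.01, we fail to reject H₀.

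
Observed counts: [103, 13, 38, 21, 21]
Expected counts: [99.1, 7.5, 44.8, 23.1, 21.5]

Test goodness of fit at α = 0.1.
Chi-square goodness of fit test:
H₀: observed counts match expected distribution
H₁: observed counts differ from expected distribution
df = k - 1 = 4
χ² = Σ(O - E)²/E
   = (103 - 99.1)²/99.1 + (13 - 7.5)²/7.5 + (38 - 44.8)²/44.8 + (21 - 23.1)²/23.1 + (21 - 21.5)²/21.5
   = 0.153 + 4.033 + 1.032 + 0.191 + 0.012
   = 5.42
p-value = 0.2467

Since p-value > α = 0.1, we fail to reject H₀.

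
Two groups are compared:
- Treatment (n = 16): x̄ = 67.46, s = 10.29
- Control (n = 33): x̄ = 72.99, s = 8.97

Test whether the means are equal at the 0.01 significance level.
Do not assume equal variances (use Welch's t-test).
Welch's two-sample t-test:
H₀: μ₁ = μ₂
H₁: μ₁ ≠ μ₂
s₁²/n₁ = 10.29²/16 = 6.6178,  s₂²/n₂ = 8.97²/33 = 2.4382
SE = √(s₁²/n₁ + s₂²/n₂) = √(6.6178 + 2.4382) = 3.0093
df (Welch-Satterthwaite) = (s₁²/n₁ + s₂²/n₂)² / [(s₁²/n₁)²/(n₁-1) + (s₂²/n₂)²/(n₂-1)] ≈ 26.41
t = (x̄₁ - x̄₂) / SE = (67.46 - 72.99) / 3.0093 = -5.53 / 3.0093 = -1.838
p-value = 0.0774

Since p-value > α = 0.01, we fail to reject H₀.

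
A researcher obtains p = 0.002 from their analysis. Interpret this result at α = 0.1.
Since p = 0.002 < α = 0.1, reject H₀.
There is sufficient evidence to reject the null hypothesis; the result is statistically significant at the 0.1 level.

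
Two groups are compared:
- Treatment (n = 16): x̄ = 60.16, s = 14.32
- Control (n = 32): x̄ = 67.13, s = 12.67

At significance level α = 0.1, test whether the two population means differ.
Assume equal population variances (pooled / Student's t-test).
Student's two-sample t-test (equal variances):
H₀: μ₁ = μ₂
H₁: μ₁ ≠ μ₂
df = n₁ + n₂ - 2 = 46
Pooled variance s_p² = [(n₁-1)s₁² + (n₂-1)s₂²] / (n₁ + n₂ - 2) = [(15)(14.32²) + (31)(12.67²)] / 46 = 175.0507
SE = √(s_p²(1/n₁ + 1/n₂)) = √(175.0507 × (1/16 + 1/32)) = 4.0510
t = (x̄₁ - x̄₂) / SE = (60.16 - 67.13) / 4.0510 = -6.97 / 4.0510 = -1.721
p-value = 0.0921

Since p-value < α = 0.1, we reject H₀.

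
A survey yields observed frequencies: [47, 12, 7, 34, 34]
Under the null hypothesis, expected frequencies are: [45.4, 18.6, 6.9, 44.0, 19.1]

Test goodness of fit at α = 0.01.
Chi-square goodness of fit test:
H₀: observed counts match expected distribution
H₁: observed counts differ from expected distribution
df = k - 1 = 4
χ² = Σ(O - E)²/E
   = (47 - 45.4)²/45.4 + (12 - 18.6)²/18.6 + (7 - 6.9)²/6.9 + (34 - 44.0)²/44.0 + (34 - 19.1)²/19.1
   = 0.056 + 2.342 + 0.001 + 2.273 + 11.624
   = 16.30
p-value = 0.0026

Since p-value < α = 0.01, we reject H₀.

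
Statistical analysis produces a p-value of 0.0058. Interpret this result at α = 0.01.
Since p = 0.0058 < α = 0.01, reject H₀.
There is sufficient evidence to reject the null hypothesis; the result is statistically significant at the 0.01 level.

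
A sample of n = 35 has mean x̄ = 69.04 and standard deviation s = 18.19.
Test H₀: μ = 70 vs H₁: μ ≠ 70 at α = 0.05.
One-sample t-test:
H₀: μ = 70
H₁: μ ≠ 70
df = n - 1 = 34
t = (x̄ - μ₀) / (s/√n) = (69.04 - 70) / (18.19/√35) = -0.312
p-value = 0.7568

Since p-value > α = 0.05, we fail to reject H₀.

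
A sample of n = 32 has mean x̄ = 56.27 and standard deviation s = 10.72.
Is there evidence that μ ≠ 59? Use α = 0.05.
One-sample t-test:
H₀: μ = 59
H₁: μ ≠ 59
df = n - 1 = 31
t = (x̄ - μ₀) / (s/√n) = (56.27 - 59) / (10.72/√32) = -1.441
p-value = 0.1597

Since p-value > α = 0.05, we fail to reject H₀.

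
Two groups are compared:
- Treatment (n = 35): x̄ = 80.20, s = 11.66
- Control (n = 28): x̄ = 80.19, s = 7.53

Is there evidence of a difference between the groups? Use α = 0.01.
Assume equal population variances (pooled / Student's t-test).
Student's two-sample t-test (equal variances):
H₀: μ₁ = μ₂
H₁: μ₁ ≠ μ₂
df = n₁ + n₂ - 2 = 61
Pooled variance s_p² = [(n₁-1)s₁² + (n₂-1)s₂²] / (n₁ + n₂ - 2) = [(34)(11.66²) + (27)(7.53²)] / 61 = 100.8757
SE = √(s_p²(1/n₁ + 1/n₂)) = √(100.8757 × (1/35 + 1/28)) = 2.5465
t = (x̄₁ - x̄₂) / SE = (80.20 - 80.19) / 2.5465 = 0.01 / 2.5465 = 0.004
p-value = 0.9969

Since p-value > α = 0.01, we fail to reject H₀.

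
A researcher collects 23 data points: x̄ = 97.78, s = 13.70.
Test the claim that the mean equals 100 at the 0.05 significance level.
One-sample t-test:
H₀: μ = 100
H₁: μ ≠ 100
df = n - 1 = 22
t = (x̄ - μ₀) / (s/√n) = (97.78 - 100) / (13.70/√23) = -0.777
p-value = 0.4454

Since p-value > α = 0.05, we fail to reject H₀.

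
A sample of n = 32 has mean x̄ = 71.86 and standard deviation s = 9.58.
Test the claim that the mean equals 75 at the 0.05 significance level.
One-sample t-test:
H₀: μ = 75
H₁: μ ≠ 75
df = n - 1 = 31
t = (x̄ - μ₀) / (s/√n) = (71.86 - 75) / (9.58/√32) = -1.854
p-value = 0.0733

Since p-value > α = 0.05, we fail to reject H₀.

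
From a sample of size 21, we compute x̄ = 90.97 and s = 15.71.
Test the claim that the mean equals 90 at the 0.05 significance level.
One-sample t-test:
H₀: μ = 90
H₁: μ ≠ 90
df = n - 1 = 20
t = (x̄ - μ₀) / (s/√n) = (90.97 - 90) / (15.71/√21) = 0.283
p-value = 0.7801

Since p-value > α = 0.05, we fail to reject H₀.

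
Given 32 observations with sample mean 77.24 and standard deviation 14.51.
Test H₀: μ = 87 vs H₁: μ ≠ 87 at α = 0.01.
One-sample t-test:
H₀: μ = 87
H₁: μ ≠ 87
df = n - 1 = 31
t = (x̄ - μ₀) / (s/√n) = (77.24 - 87) / (14.51/√32) = -3.805
p-value = 0.0006

Since p-value < α = 0.01, we reject H₀.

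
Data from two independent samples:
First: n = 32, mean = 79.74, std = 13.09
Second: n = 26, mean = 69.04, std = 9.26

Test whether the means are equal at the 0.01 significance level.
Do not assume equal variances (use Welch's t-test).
Welch's two-sample t-test:
H₀: μ₁ = μ₂
H₁: μ₁ ≠ μ₂
s₁²/n₁ = 13.09²/32 = 5.3546,  s₂²/n₂ = 9.26²/26 = 3.2980
SE = √(s₁²/n₁ + s₂²/n₂) = √(5.3546 + 3.2980) = 2.9415
df (Welch-Satterthwaite) = (s₁²/n₁ + s₂²/n₂)² / [(s₁²/n₁)²/(n₁-1) + (s₂²/n₂)²/(n₂-1)] ≈ 55.05
t = (x̄₁ - x̄₂) / SE = (79.74 - 69.04) / 2.9415 = 10.70 / 2.9415 = 3.638
p-value = 0.0006

Since p-value < α = 0.01, we reject H₀.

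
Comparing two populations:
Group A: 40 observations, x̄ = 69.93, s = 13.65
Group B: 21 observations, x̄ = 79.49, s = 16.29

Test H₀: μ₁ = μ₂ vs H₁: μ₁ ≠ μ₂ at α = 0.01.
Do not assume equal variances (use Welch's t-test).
Welch's two-sample t-test:
H₀: μ₁ = μ₂
H₁: μ₁ ≠ μ₂
s₁²/n₁ = 13.65²/40 = 4.6581,  s₂²/n₂ = 16.29²/21 = 12.6364
SE = √(s₁²/n₁ + s₂²/n₂) = √(4.6581 + 12.6364) = 4.1587
df (Welch-Satterthwaite) = (s₁²/n₁ + s₂²/n₂)² / [(s₁²/n₁)²/(n₁-1) + (s₂²/n₂)²/(n₂-1)] ≈ 35.02
t = (x̄₁ - x̄₂) / SE = (69.93 - 79.49) / 4.1587 = -9.56 / 4.1587 = -2.299
p-value = 0.0276

Since p-value > α = 0.01, we fail to reject H₀.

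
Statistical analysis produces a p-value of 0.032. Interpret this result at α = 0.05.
Since p = 0.032 < α = 0.05, reject H₀.
There is sufficient evidence to reject the null hypothesis; the result is statistically significant at the 0.05 level.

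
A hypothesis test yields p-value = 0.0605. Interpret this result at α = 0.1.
Since p = 0.0605 < α = 0.1, reject H₀.
There is sufficient evidence to reject the null hypothesis; the result is statistically significant at the 0.1 level.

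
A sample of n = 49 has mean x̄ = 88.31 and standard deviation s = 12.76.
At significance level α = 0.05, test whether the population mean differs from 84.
One-sample t-test:
H₀: μ = 84
H₁: μ ≠ 84
df = n - 1 = 48
t = (x̄ - μ₀) / (s/√n) = (88.31 - 84) / (12.76/√49) = 2.364
p-value = 0.0222

Since p-value < α = 0.05, we reject H₀.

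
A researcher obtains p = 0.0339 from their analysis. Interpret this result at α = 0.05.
Since p = 0.0339 < α = 0.05, reject H₀.
There is sufficient evidence to reject the null hypothesis; the result is statistically significant at the 0.05 level.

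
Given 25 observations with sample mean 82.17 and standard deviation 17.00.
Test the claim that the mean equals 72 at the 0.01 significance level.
One-sample t-test:
H₀: μ = 72
H₁: μ ≠ 72
df = n - 1 = 24
t = (x̄ - μ₀) / (s/√n) = (82.17 - 72) / (17.00/√25) = 2.991
p-value = 0.0063

Since p-value < α = 0.01, we reject H₀.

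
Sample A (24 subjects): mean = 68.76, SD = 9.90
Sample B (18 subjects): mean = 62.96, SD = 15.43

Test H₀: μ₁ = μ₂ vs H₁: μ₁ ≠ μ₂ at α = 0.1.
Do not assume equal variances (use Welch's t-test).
Welch's two-sample t-test:
H₀: μ₁ = μ₂
H₁: μ₁ ≠ μ₂
s₁²/n₁ = 9.90²/24 = 4.0838,  s₂²/n₂ = 15.43²/18 = 13.2269
SE = √(s₁²/n₁ + s₂²/n₂) = √(4.0838 + 13.2269) = 4.1606
df (Welch-Satterthwaite) = (s₁²/n₁ + s₂²/n₂)² / [(s₁²/n₁)²/(n₁-1) + (s₂²/n₂)²/(n₂-1)] ≈ 27.20
t = (x̄₁ - x̄₂) / SE = (68.76 - 62.96) / 4.1606 = 5.80 / 4.1606 = 1.394
p-value = 0.1746

Since p-value > α = 0.1, we fail to reject H₀.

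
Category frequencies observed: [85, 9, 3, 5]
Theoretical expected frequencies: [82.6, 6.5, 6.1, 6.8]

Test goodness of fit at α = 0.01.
Chi-square goodness of fit test:
H₀: observed counts match expected distribution
H₁: observed counts differ from expected distribution
df = k - 1 = 3
χ² = Σ(O - E)²/E
   = (85 - 82.6)²/82.6 + (9 - 6.5)²/6.5 + (3 - 6.1)²/6.1 + (5 - 6.8)²/6.8
   = 0.070 + 0.962 + 1.575 + 0.476
   = 3.08
p-value = 0.3790

Since p-value > α = 0.01, we fail to reject H₀.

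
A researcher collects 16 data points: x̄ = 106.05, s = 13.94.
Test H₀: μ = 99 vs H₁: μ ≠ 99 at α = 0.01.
One-sample t-test:
H₀: μ = 99
H₁: μ ≠ 99
df = n - 1 = 15
t = (x̄ - μ₀) / (s/√n) = (106.05 - 99) / (13.94/√16) = 2.023
p-value = 0.0613

Since p-value > α = 0.01, we fail to reject H₀.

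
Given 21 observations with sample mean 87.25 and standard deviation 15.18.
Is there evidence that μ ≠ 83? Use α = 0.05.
One-sample t-test:
H₀: μ = 83
H₁: μ ≠ 83
df = n - 1 = 20
t = (x̄ - μ₀) / (s/√n) = (87.25 - 83) / (15.18/√21) = 1.283
p-value = 0.2142

Since p-value > α = 0.05, we fail to reject H₀.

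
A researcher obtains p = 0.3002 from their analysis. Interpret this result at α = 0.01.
Since p = 0.3002 > α = 0.01, fail to reject H₀.
There is insufficient evidence to reject the null hypothesis; the result is not statistically significant at the 0.01 level.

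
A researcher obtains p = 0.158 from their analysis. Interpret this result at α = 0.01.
Since p = 0.158 > α = 0.01, fail to reject H₀.
There is insufficient evidence to reject the null hypothesis; the result is not statistically significant at the 0.01 level.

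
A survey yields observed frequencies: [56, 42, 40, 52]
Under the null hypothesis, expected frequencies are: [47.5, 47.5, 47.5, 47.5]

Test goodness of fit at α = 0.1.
Chi-square goodness of fit test:
H₀: observed counts match expected distribution
H₁: observed counts differ from expected distribution
df = k - 1 = 3
χ² = Σ(O - E)²/E
   = (56 - 47.5)²/47.5 + (42 - 47.5)²/47.5 + (40 - 47.5)²/47.5 + (52 - 47.5)²/47.5
   = 1.521 + 0.637 + 1.184 + 0.426
   = 3.77
p-value = 0.2876

Since p-value > α = 0.1, we fail to reject H₀.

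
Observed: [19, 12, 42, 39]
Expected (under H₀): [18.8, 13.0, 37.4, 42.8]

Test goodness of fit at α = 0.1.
Chi-square goodness of fit test:
H₀: observed counts match expected distribution
H₁: observed counts differ from expected distribution
df = k - 1 = 3
χ² = Σ(O - E)²/E
   = (19 - 18.8)²/18.8 + (12 - 13.0)²/13.0 + (42 - 37.4)²/37.4 + (39 - 42.8)²/42.8
   = 0.002 + 0.077 + 0.566 + 0.337
   = 0.98
p-value = 0.8056

Since p-value > α = 0.1, we fail to reject H₀.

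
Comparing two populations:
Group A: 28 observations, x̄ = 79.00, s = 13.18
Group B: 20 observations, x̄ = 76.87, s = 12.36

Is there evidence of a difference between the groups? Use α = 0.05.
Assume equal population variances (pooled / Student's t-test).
Student's two-sample t-test (equal variances):
H₀: μ₁ = μ₂
H₁: μ₁ ≠ μ₂
df = n₁ + n₂ - 2 = 46
Pooled variance s_p² = [(n₁-1)s₁² + (n₂-1)s₂²] / (n₁ + n₂ - 2) = [(27)(13.18²) + (19)(12.36²)] / 46 = 165.0621
SE = √(s_p²(1/n₁ + 1/n₂)) = √(165.0621 × (1/28 + 1/20)) = 3.7614
t = (x̄₁ - x̄₂) / SE = (79.00 - 76.87) / 3.7614 = 2.13 / 3.7614 = 0.566
p-value = 0.5740

Since p-value > α = 0.05, we fail to reject H₀.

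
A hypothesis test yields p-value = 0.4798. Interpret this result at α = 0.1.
Since p = 0.4798 > α = 0.1, fail to reject H₀.
There is insufficient evidence to reject the null hypothesis; the result is not statistically significant at the 0.1 level.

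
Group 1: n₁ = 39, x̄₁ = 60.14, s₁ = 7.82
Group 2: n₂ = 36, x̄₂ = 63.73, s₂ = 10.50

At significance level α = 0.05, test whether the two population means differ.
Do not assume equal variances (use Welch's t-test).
Welch's two-sample t-test:
H₀: μ₁ = μ₂
H₁: μ₁ ≠ μ₂
s₁²/n₁ = 7.82²/39 = 1.5680,  s₂²/n₂ = 10.50²/36 = 3.0625
SE = √(s₁²/n₁ + s₂²/n₂) = √(1.5680 + 3.0625) = 2.1519
df (Welch-Satterthwaite) = (s₁²/n₁ + s₂²/n₂)² / [(s₁²/n₁)²/(n₁-1) + (s₂²/n₂)²/(n₂-1)] ≈ 64.45
t = (x̄₁ - x̄₂) / SE = (60.14 - 63.73) / 2.1519 = -3.59 / 2.1519 = -1.668
p-value = 0.1001

Since p-value > α = 0.05, we fail to reject H₀.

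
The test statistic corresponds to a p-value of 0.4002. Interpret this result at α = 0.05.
Since p = 0.4002 > α = 0.05, fail to reject H₀.
There is insufficient evidence to reject the null hypothesis; the result is not statistically significant at the 0.05 level.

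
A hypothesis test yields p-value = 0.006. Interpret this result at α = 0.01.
Since p = 0.006 < α = 0.01, reject H₀.
There is sufficient evidence to reject the null hypothesis; the result is statistically significant at the 0.01 level.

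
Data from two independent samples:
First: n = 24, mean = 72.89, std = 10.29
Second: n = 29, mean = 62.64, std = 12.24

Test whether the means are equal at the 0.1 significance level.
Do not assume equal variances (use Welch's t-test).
Welch's two-sample t-test:
H₀: μ₁ = μ₂
H₁: μ₁ ≠ μ₂
s₁²/n₁ = 10.29²/24 = 4.4118,  s₂²/n₂ = 12.24²/29 = 5.1661
SE = √(s₁²/n₁ + s₂²/n₂) = √(4.4118 + 5.1661) = 3.0948
df (Welch-Satterthwaite) = (s₁²/n₁ + s₂²/n₂)² / [(s₁²/n₁)²/(n₁-1) + (s₂²/n₂)²/(n₂-1)] ≈ 50.98
t = (x̄₁ - x̄₂) / SE = (72.89 - 62.64) / 3.0948 = 10.25 / 3.0948 = 3.312
p-value = 0.0017

Since p-value < α = 0.1, we reject H₀.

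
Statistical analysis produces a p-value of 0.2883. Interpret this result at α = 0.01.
Since p = 0.2883 > α = 0.01, fail to reject H₀.
There is insufficient evidence to reject the null hypothesis; the result is not statistically significant at the 0.01 level.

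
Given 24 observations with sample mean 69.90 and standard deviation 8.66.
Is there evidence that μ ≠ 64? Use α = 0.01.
One-sample t-test:
H₀: μ = 64
H₁: μ ≠ 64
df = n - 1 = 23
t = (x̄ - μ₀) / (s/√n) = (69.90 - 64) / (8.66/√24) = 3.338
p-value = 0.0029

Since p-value < α = 0.01, we reject H₀.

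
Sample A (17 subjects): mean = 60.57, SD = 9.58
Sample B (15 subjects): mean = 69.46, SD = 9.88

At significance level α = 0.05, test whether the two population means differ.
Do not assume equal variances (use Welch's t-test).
Welch's two-sample t-test:
H₀: μ₁ = μ₂
H₁: μ₁ ≠ μ₂
s₁²/n₁ = 9.58²/17 = 5.3986,  s₂²/n₂ = 9.88²/15 = 6.5076
SE = √(s₁²/n₁ + s₂²/n₂) = √(5.3986 + 6.5076) = 3.4505
df (Welch-Satterthwaite) = (s₁²/n₁ + s₂²/n₂)² / [(s₁²/n₁)²/(n₁-1) + (s₂²/n₂)²/(n₂-1)] ≈ 29.25
t = (x̄₁ - x̄₂) / SE = (60.57 - 69.46) / 3.4505 = -8.89 / 3.4505 = -2.576
p-value = 0.0153

Since p-value < α = 0.05, we reject H₀.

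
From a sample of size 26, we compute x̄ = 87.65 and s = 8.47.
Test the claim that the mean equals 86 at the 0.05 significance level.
One-sample t-test:
H₀: μ = 86
H₁: μ ≠ 86
df = n - 1 = 25
t = (x̄ - μ₀) / (s/√n) = (87.65 - 86) / (8.47/√26) = 0.993
p-value = 0.3301

Since p-value > α = 0.05, we fail to reject H₀.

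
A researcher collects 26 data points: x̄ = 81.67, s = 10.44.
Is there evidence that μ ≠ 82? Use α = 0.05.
One-sample t-test:
H₀: μ = 82
H₁: μ ≠ 82
df = n - 1 = 25
t = (x̄ - μ₀) / (s/√n) = (81.67 - 82) / (10.44/√26) = -0.161
p-value = 0.8733

Since p-value > α = 0.05, we fail to reject H₀.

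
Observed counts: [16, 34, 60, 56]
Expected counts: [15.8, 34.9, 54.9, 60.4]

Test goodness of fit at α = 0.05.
Chi-square goodness of fit test:
H₀: observed counts match expected distribution
H₁: observed counts differ from expected distribution
df = k - 1 = 3
χ² = Σ(O - E)²/E
   = (16 - 15.8)²/15.8 + (34 - 34.9)²/34.9 + (60 - 54.9)²/54.9 + (56 - 60.4)²/60.4
   = 0.003 + 0.023 + 0.474 + 0.321
   = 0.82
p-value = 0.8447

Since p-value > α = 0.05, we fail to reject H₀.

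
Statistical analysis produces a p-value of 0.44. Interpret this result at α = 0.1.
Since p = 0.44 > α = 0.1, fail to reject H₀.
There is insufficient evidence to reject the null hypothesis; the result is not statistically significant at the 0.1 level.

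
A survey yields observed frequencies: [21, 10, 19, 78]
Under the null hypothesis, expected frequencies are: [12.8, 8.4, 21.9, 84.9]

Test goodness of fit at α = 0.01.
Chi-square goodness of fit test:
H₀: observed counts match expected distribution
H₁: observed counts differ from expected distribution
df = k - 1 = 3
χ² = Σ(O - E)²/E
   = (21 - 12.8)²/12.8 + (10 - 8.4)²/8.4 + (19 - 21.9)²/21.9 + (78 - 84.9)²/84.9
   = 5.253 + 0.305 + 0.384 + 0.561
   = 6.50
p-value = 0.0896

Since p-value > α = 0.01, we fail to reject H₀.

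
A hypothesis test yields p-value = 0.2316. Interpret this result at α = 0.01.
Since p = 0.2316 > α = 0.01, fail to reject H₀.
There is insufficient evidence to reject the null hypothesis; the result is not statistically significant at the 0.01 level.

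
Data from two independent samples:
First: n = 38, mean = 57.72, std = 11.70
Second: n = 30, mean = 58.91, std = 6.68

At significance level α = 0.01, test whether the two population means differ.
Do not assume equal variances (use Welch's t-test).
Welch's two-sample t-test:
H₀: μ₁ = μ₂
H₁: μ₁ ≠ μ₂
s₁²/n₁ = 11.70²/38 = 3.6024,  s₂²/n₂ = 6.68²/30 = 1.4874
SE = √(s₁²/n₁ + s₂²/n₂) = √(3.6024 + 1.4874) = 2.2561
df (Welch-Satterthwaite) = (s₁²/n₁ + s₂²/n₂)² / [(s₁²/n₁)²/(n₁-1) + (s₂²/n₂)²/(n₂-1)] ≈ 60.67
t = (x̄₁ - x̄₂) / SE = (57.72 - 58.91) / 2.2561 = -1.19 / 2.2561 = -0.527
p-value = 0.5998

Since p-value > α = 0.01, we fail to reject H₀.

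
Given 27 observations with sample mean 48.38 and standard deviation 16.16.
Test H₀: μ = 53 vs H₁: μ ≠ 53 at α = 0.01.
One-sample t-test:
H₀: μ = 53
H₁: μ ≠ 53
df = n - 1 = 26
t = (x̄ - μ₀) / (s/√n) = (48.38 - 53) / (16.16/√27) = -1.486
p-value = 0.1494

Since p-value > α = 0.01, we fail to reject H₀.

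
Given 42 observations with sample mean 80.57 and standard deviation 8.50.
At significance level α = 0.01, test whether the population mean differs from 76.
One-sample t-test:
H₀: μ = 76
H₁: μ ≠ 76
df = n - 1 = 41
t = (x̄ - μ₀) / (s/√n) = (80.57 - 76) / (8.50/√42) = 3.484
p-value = 0.0012

Since p-value < α = 0.01, we reject H₀.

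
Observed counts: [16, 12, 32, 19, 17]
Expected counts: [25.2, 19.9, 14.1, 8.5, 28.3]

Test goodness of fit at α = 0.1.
Chi-square goodness of fit test:
H₀: observed counts match expected distribution
H₁: observed counts differ from expected distribution
df = k - 1 = 4
χ² = Σ(O - E)²/E
   = (16 - 25.2)²/25.2 + (12 - 19.9)²/19.9 + (32 - 14.1)²/14.1 + (19 - 8.5)²/8.5 + (17 - 28.3)²/28.3
   = 3.359 + 3.136 + 22.724 + 12.971 + 4.512
   = 46.70
p-value < 0.0001

Since p-value < α = 0.1, we reject H₀.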